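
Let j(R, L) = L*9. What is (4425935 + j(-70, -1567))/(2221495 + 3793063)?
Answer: 2205916/3007279 ≈ 0.73353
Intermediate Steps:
j(R, L) = 9*L
(4425935 + j(-70, -1567))/(2221495 + 3793063) = (4425935 + 9*(-1567))/(2221495 + 3793063) = (4425935 - 14103)/6014558 = 4411832*(1/6014558) = 2205916/3007279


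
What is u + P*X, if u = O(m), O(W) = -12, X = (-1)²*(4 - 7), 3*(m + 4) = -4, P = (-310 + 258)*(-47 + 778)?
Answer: 114024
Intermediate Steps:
P = -38012 (P = -52*731 = -38012)
m = -16/3 (m = -4 + (⅓)*(-4) = -4 - 4/3 = -16/3 ≈ -5.3333)
X = -3 (X = 1*(-3) = -3)
u = -12
u + P*X = -12 - 38012*(-3) = -12 + 114036 = 114024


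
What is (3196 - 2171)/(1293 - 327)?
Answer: 1025/966 ≈ 1.0611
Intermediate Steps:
(3196 - 2171)/(1293 - 327) = 1025/966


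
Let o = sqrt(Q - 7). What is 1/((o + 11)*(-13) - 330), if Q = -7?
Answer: I/(-473*I + 13*sqrt(14)) ≈ -0.002092 + 0.00021514*I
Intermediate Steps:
o = I*sqrt(14) (o = sqrt(-7 - 7) = sqrt(-14) = I*sqrt(14) ≈ 3.7417*I)
1/((o + 11)*(-13) - 330) = 1/((I*sqrt(14) + 11)*(-13) - 330) = 1/((11 + I*sqrt(14))*(-13) - 330) = 1/((-143 - 13*I*sqrt(14)) - 330) = 1/(-473 - 13*I*sqrt(14))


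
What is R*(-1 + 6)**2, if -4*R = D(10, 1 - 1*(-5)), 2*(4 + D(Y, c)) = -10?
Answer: 225/4 ≈ 56.250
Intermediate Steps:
D(Y, c) = -9 (D(Y, c) = -4 + (1/2)*(-10) = -4 - 5 = -9)
R = 9/4 (R = -1/4*(-9) = 9/4 ≈ 2.2500)
R*(-1 + 6)**2 = 9*(-1 + 6)**2/4 = (9/4)*5**2 = (9/4)*25 = 225/4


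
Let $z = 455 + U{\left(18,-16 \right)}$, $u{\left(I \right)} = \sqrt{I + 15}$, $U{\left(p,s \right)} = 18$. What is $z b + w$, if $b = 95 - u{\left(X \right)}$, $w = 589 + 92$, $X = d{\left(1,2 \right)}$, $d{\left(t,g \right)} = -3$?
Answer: $45616 - 946 \sqrt{3} \approx 43978.0$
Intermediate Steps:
$X = -3$
$w = 681$
$u{\left(I \right)} = \sqrt{15 + I}$
$z = 473$ ($z = 455 + 18 = 473$)
$b = 95 - 2 \sqrt{3}$ ($b = 95 - \sqrt{15 - 3} = 95 - \sqrt{12} = 95 - 2 \sqrt{3} \approx 91.536$)
$z b + w = 473 \left(95 - 2 \sqrt{3}\right) + 681 = \left(44935 - 946 \sqrt{3}\right) + 681 = 45616 - 946 \sqrt{3}$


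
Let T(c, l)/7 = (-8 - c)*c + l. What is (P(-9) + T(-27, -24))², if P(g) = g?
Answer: 14197824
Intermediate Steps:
T(c, l) = 7*l + 7*c*(-8 - c) (T(c, l) = 7*((-8 - c)*c + l) = 7*(c*(-8 - c) + l) = 7*(l + c*(-8 - c)) = 7*l + 7*c*(-8 - c))
(P(-9) + T(-27, -24))² = (-9 + (-56*(-27) - 7*(-27)² + 7*(-24)))² = (-9 + (1512 - 7*729 - 168))² = (-9 + (1512 - 5103 - 168))² = (-9 - 3759)² = (-3768)² = 14197824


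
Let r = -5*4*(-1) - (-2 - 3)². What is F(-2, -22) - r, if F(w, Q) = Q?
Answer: -17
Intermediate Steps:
r = -5 (r = -20*(-1) - 1*(-5)² = 20 - 1*25 = 20 - 25 = -5)
F(-2, -22) - r = -22 - 1*(-5) = -22 + 5 = -17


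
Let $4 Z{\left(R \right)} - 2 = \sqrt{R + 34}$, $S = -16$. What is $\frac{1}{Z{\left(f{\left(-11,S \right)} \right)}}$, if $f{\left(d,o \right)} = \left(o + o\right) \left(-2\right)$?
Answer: $- \frac{4}{47} + \frac{14 \sqrt{2}}{47} \approx 0.33615$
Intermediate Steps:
$f{\left(d,o \right)} = - 4 o$ ($f{\left(d,o \right)} = 2 o \left(-2\right) = - 4 o$)
$Z{\left(R \right)} = \frac{1}{2} + \frac{\sqrt{34 + R}}{4}$ ($Z{\left(R \right)} = \frac{1}{2} + \frac{\sqrt{R + 34}}{4} = \frac{1}{2} + \frac{\sqrt{34 + R}}{4}$)
$\frac{1}{Z{\left(f{\left(-11,S \right)} \right)}} = \frac{1}{\frac{1}{2} + \frac{\sqrt{34 - -64}}{4}} = \frac{1}{\frac{1}{2} + \frac{\sqrt{34 + 64}}{4}} = \frac{1}{\frac{1}{2} + \frac{\sqrt{98}}{4}} = \frac{1}{\frac{1}{2} + \frac{7 \sqrt{2}}{4}}$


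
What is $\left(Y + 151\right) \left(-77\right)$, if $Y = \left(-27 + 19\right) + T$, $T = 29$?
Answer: $-13244$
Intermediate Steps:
$Y = 21$ ($Y = \left(-27 + 19\right) + 29 = -8 + 29 = 21$)
$\left(Y + 151\right) \left(-77\right) = \left(21 + 151\right) \left(-77\right) = 172 \left(-77\right) = -13244$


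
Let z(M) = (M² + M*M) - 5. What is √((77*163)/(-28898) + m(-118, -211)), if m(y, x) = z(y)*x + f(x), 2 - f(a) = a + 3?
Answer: 5*I*√196235942375386/28898 ≈ 2423.8*I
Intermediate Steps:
f(a) = -1 - a (f(a) = 2 - (a + 3) = 2 - (3 + a) = 2 + (-3 - a) = -1 - a)
z(M) = -5 + 2*M² (z(M) = (M² + M²) - 5 = 2*M² - 5 = -5 + 2*M²)
m(y, x) = -1 - x + x*(-5 + 2*y²) (m(y, x) = (-5 + 2*y²)*x + (-1 - x) = x*(-5 + 2*y²) + (-1 - x) = -1 - x + x*(-5 + 2*y²))
√((77*163)/(-28898) + m(-118, -211)) = √((77*163)/(-28898) + (-1 - 1*(-211) - 211*(-5 + 2*(-118)²))) = √(12551*(-1/28898) + (-1 + 211 - 211*(-5 + 2*13924))) = √(-12551/28898 + (-1 + 211 - 211*(-5 + 27848))) = √(-12551/28898 + (-1 + 211 - 211*27843)) = √(-12551/28898 + (-1 + 211 - 5874873)) = √(-12551/28898 - 5874663) = √(-169766023925/28898) = 5*I*√196235942375386/28898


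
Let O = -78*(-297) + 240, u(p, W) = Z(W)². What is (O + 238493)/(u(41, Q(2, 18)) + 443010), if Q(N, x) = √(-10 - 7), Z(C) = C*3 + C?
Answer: 261899/442738 ≈ 0.59154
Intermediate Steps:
Z(C) = 4*C (Z(C) = 3*C + C = 4*C)
Q(N, x) = I*√17 (Q(N, x) = √(-17) = I*√17)
u(p, W) = 16*W² (u(p, W) = (4*W)² = 16*W²)
O = 23406 (O = 23166 + 240 = 23406)
(O + 238493)/(u(41, Q(2, 18)) + 443010) = (23406 + 238493)/(16*(I*√17)² + 443010) = 261899/(16*(-17) + 443010) = 261899/(-272 + 443010) = 261899/442738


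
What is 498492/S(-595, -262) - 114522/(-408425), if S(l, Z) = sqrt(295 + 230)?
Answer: 114522/408425 + 166164*sqrt(21)/35 ≈ 21756.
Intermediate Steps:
S(l, Z) = 5*sqrt(21) (S(l, Z) = sqrt(525) = 5*sqrt(21))
498492/S(-595, -262) - 114522/(-408425) = 498492/((5*sqrt(21))) - 114522/(-408425) = 498492*(sqrt(21)/105) - 114522*(-1/408425) = 166164*sqrt(21)/35 + 114522/408425 = 114522/408425 + 166164*sqrt(21)/35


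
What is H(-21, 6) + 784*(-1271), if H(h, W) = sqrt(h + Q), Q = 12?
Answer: -996464 + 3*I ≈ -9.9646e+5 + 3.0*I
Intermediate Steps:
H(h, W) = sqrt(12 + h) (H(h, W) = sqrt(h + 12) = sqrt(12 + h))
H(-21, 6) + 784*(-1271) = sqrt(12 - 21) + 784*(-1271) = sqrt(-9) - 996464 = 3*I - 996464 = -996464 + 3*I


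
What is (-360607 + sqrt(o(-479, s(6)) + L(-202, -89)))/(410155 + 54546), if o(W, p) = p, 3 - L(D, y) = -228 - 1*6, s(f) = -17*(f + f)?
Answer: -360607/464701 + sqrt(33)/464701 ≈ -0.77599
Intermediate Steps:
s(f) = -34*f
L(D, y) = 237 (L(D, y) = 3 - (-228 - 1*6) = 3 - (-228 - 6) = 3 - 1*(-234) = 3 + 234 = 237)
(-360607 + sqrt(o(-479, s(6)) + L(-202, -89)))/(410155 + 54546) = (-360607 + sqrt(-34*6 + 237))/(410155 + 54546) = (-360607 + sqrt(-204 + 237))/464701 = (-360607 + sqrt(33))*(1/464701) = -360607/464701 + sqrt(33)/464701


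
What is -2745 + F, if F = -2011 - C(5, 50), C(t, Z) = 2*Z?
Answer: -4856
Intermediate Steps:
F = -2111 (F = -2011 - 2*50 = -2011 - 1*100 = -2011 - 100 = -2111)
-2745 + F = -2745 - 2111 = -4856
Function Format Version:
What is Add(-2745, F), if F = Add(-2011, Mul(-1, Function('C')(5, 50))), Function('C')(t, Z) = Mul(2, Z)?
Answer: -4856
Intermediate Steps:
F = -2111 (F = Add(-2011, Mul(-1, Mul(2, 50))) = Add(-2011, Mul(-1, 100)) = Add(-2011, -100) = -2111)
Add(-2745, F) = Add(-2745, -2111) = -4856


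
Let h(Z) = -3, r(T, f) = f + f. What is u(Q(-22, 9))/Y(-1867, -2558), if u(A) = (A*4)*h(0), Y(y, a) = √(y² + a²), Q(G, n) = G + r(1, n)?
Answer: 48*√10029053/10029053 ≈ 0.015157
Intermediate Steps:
r(T, f) = 2*f
Q(G, n) = G + 2*n
Y(y, a) = √(a² + y²)
u(A) = -12*A (u(A) = (A*4)*(-3) = (4*A)*(-3) = -12*A)
u(Q(-22, 9))/Y(-1867, -2558) = (-12*(-22 + 2*9))/(√((-2558)² + (-1867)²)) = (-12*(-22 + 18))/(√(6543364 + 3485689)) = (-12*(-4))/(√10029053) = 48*(√10029053/10029053) = 48*√10029053/10029053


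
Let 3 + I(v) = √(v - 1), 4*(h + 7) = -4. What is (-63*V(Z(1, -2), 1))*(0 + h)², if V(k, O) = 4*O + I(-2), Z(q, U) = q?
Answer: -4032 - 4032*I*√3 ≈ -4032.0 - 6983.6*I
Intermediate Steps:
h = -8 (h = -7 + (¼)*(-4) = -7 - 1 = -8)
I(v) = -3 + √(-1 + v) (I(v) = -3 + √(v - 1) = -3 + √(-1 + v))
V(k, O) = -3 + 4*O + I*√3 (V(k, O) = 4*O + (-3 + √(-1 - 2)) = 4*O + (-3 + √(-3)) = 4*O + (-3 + I*√3) = -3 + 4*O + I*√3)
(-63*V(Z(1, -2), 1))*(0 + h)² = (-63*(-3 + 4*1 + I*√3))*(0 - 8)² = -63*(-3 + 4 + I*√3)*(-8)² = -63*(1 + I*√3)*64 = (-63 - 63*I*√3)*64 = -4032 - 4032*I*√3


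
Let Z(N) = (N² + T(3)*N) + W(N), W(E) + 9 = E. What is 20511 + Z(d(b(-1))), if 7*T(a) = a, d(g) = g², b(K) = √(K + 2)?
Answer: 143531/7 ≈ 20504.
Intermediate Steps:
b(K) = √(2 + K)
W(E) = -9 + E
T(a) = a/7
Z(N) = -9 + N² + 10*N/7 (Z(N) = (N² + ((⅐)*3)*N) + (-9 + N) = (N² + 3*N/7) + (-9 + N) = -9 + N² + 10*N/7)
20511 + Z(d(b(-1))) = 20511 + (-9 + ((√(2 - 1))²)² + 10*(√(2 - 1))²/7) = 20511 + (-9 + ((√1)²)² + 10*(√1)²/7) = 20511 + (-9 + (1²)² + (10/7)*1²) = 20511 + (-9 + 1² + (10/7)*1) = 20511 + (-9 + 1 + 10/7) = 20511 - 46/7 = 143531/7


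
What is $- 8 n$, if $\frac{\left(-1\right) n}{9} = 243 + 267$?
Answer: $36720$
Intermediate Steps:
$n = -4590$ ($n = - 9 \left(243 + 267\right) = \left(-9\right) 510 = -4590$)
$- 8 n = \left(-8\right) \left(-4590\right) = 36720$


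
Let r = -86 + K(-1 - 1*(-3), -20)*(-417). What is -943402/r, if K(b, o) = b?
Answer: 471701/460 ≈ 1025.4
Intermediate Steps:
r = -920 (r = -86 + (-1 - 1*(-3))*(-417) = -86 + (-1 + 3)*(-417) = -86 + 2*(-417) = -86 - 834 = -920)
-943402/r = -943402/(-920) = -943402*(-1/920) = 471701/460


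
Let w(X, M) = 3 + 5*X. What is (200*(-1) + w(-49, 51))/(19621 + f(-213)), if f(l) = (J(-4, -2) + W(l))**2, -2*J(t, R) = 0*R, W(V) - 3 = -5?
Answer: -442/19625 ≈ -0.022522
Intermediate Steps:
W(V) = -2 (W(V) = 3 - 5 = -2)
J(t, R) = 0 (J(t, R) = -0*R = -1/2*0 = 0)
f(l) = 4 (f(l) = (0 - 2)**2 = (-2)**2 = 4)
(200*(-1) + w(-49, 51))/(19621 + f(-213)) = (200*(-1) + (3 + 5*(-49)))/(19621 + 4) = (-200 + (3 - 245))/19625 = (-200 - 242)*(1/19625) = -442*1/19625 = -442/19625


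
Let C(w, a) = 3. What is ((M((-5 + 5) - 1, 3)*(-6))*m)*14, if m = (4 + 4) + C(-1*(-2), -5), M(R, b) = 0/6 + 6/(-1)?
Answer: 5544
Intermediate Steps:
M(R, b) = -6 (M(R, b) = 0*(⅙) + 6*(-1) = 0 - 6 = -6)
m = 11 (m = (4 + 4) + 3 = 8 + 3 = 11)
((M((-5 + 5) - 1, 3)*(-6))*m)*14 = (-6*(-6)*11)*14 = (36*11)*14 = 396*14 = 5544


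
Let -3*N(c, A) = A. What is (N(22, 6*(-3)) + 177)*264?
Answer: 48312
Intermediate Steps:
N(c, A) = -A/3
(N(22, 6*(-3)) + 177)*264 = (-2*(-3) + 177)*264 = (-⅓*(-18) + 177)*264 = (6 + 177)*264 = 183*264 = 48312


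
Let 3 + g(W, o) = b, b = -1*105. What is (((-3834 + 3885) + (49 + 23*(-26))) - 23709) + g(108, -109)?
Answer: -24315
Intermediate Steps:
b = -105
g(W, o) = -108 (g(W, o) = -3 - 105 = -108)
(((-3834 + 3885) + (49 + 23*(-26))) - 23709) + g(108, -109) = (((-3834 + 3885) + (49 + 23*(-26))) - 23709) - 108 = ((51 + (49 - 598)) - 23709) - 108 = ((51 - 549) - 23709) - 108 = (-498 - 23709) - 108 = -24207 - 108 = -24315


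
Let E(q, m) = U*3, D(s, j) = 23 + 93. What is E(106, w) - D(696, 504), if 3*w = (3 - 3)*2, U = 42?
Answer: 10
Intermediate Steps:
D(s, j) = 116
w = 0 (w = ((3 - 3)*2)/3 = (0*2)/3 = (1/3)*0 = 0)
E(q, m) = 126 (E(q, m) = 42*3 = 126)
E(106, w) - D(696, 504) = 126 - 1*116 = 126 - 116 = 10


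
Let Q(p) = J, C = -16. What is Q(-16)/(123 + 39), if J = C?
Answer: -8/81 ≈ -0.098765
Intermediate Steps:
J = -16
Q(p) = -16
Q(-16)/(123 + 39) = -16/(123 + 39) = -16/162 = (1/162)*(-16) = -8/81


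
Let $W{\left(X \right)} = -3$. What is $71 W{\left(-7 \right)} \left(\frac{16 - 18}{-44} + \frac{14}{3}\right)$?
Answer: $- \frac{22081}{22} \approx -1003.7$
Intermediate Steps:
$71 W{\left(-7 \right)} \left(\frac{16 - 18}{-44} + \frac{14}{3}\right) = 71 \left(-3\right) \left(\frac{16 - 18}{-44} + \frac{14}{3}\right) = - 213 \left(\left(-2\right) \left(- \frac{1}{44}\right) + 14 \cdot \frac{1}{3}\right) = - 213 \left(\frac{1}{22} + \frac{14}{3}\right) = \left(-213\right) \frac{311}{66} = - \frac{22081}{22}$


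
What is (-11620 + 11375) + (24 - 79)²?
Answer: 2780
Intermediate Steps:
(-11620 + 11375) + (24 - 79)² = -245 + (-55)² = -245 + 3025 = 2780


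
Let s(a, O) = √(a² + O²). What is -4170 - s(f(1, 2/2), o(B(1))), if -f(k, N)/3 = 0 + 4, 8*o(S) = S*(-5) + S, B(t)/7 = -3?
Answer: -4170 - 3*√113/2 ≈ -4185.9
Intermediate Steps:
B(t) = -21 (B(t) = 7*(-3) = -21)
o(S) = -S/2 (o(S) = (S*(-5) + S)/8 = (-5*S + S)/8 = (-4*S)/8 = -S/2)
f(k, N) = -12 (f(k, N) = -3*(0 + 4) = -3*4 = -12)
s(a, O) = √(O² + a²)
-4170 - s(f(1, 2/2), o(B(1))) = -4170 - √((-½*(-21))² + (-12)²) = -4170 - √((21/2)² + 144) = -4170 - √(441/4 + 144) = -4170 - √(1017/4) = -4170 - 3*√113/2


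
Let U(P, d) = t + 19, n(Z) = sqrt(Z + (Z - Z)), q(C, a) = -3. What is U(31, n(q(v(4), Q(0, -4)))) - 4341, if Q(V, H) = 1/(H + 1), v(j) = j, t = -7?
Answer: -4329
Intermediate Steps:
Q(V, H) = 1/(1 + H)
n(Z) = sqrt(Z) (n(Z) = sqrt(Z + 0) = sqrt(Z))
U(P, d) = 12 (U(P, d) = -7 + 19 = 12)
U(31, n(q(v(4), Q(0, -4)))) - 4341 = 12 - 4341 = -4329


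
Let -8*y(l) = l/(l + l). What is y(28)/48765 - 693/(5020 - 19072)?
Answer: 45057689/913661040 ≈ 0.049316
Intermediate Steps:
y(l) = -1/16 (y(l) = -l/(8*(l + l)) = -l/(8*(2*l)) = -1/(2*l)*l/8 = -1/8*1/2 = -1/16)
y(28)/48765 - 693/(5020 - 19072) = -1/16/48765 - 693/(5020 - 19072) = -1/16*1/48765 - 693/(-14052) = -1/780240 - 693*(-1/14052) = -1/780240 + 231/4684 = 45057689/913661040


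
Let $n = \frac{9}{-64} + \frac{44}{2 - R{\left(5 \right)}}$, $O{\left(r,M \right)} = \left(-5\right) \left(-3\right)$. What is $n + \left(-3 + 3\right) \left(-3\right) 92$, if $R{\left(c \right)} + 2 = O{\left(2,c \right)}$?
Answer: $- \frac{265}{64} \approx -4.1406$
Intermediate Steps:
$O{\left(r,M \right)} = 15$
$R{\left(c \right)} = 13$ ($R{\left(c \right)} = -2 + 15 = 13$)
$n = - \frac{265}{64}$ ($n = \frac{9}{-64} + \frac{44}{2 - 13} = 9 \left(- \frac{1}{64}\right) + \frac{44}{2 - 13} = - \frac{9}{64} + \frac{44}{-11} = - \frac{9}{64} + 44 \left(- \frac{1}{11}\right) = - \frac{9}{64} - 4 = - \frac{265}{64} \approx -4.1406$)
$n + \left(-3 + 3\right) \left(-3\right) 92 = - \frac{265}{64} + \left(-3 + 3\right) \left(-3\right) 92 = - \frac{265}{64} + 0 \left(-3\right) 92 = - \frac{265}{64} + 0 \cdot 92 = - \frac{265}{64} + 0 = - \frac{265}{64}$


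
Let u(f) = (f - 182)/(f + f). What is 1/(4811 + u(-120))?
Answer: 120/577471 ≈ 0.00020780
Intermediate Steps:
u(f) = (-182 + f)/(2*f) (u(f) = (-182 + f)/((2*f)) = (-182 + f)*(1/(2*f)) = (-182 + f)/(2*f))
1/(4811 + u(-120)) = 1/(4811 + (½)*(-182 - 120)/(-120)) = 1/(4811 + (½)*(-1/120)*(-302)) = 1/(4811 + 151/120) = 1/(577471/120) = 120/577471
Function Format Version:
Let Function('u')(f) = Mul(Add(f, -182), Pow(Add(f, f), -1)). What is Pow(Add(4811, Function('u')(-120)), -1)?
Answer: Rational(120, 577471) ≈ 0.00020780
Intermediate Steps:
Function('u')(f) = Mul(Rational(1, 2), Pow(f, -1), Add(-182, f)) (Function('u')(f) = Mul(Add(-182, f), Pow(Mul(2, f), -1)) = Mul(Add(-182, f), Mul(Rational(1, 2), Pow(f, -1))) = Mul(Rational(1, 2), Pow(f, -1), Add(-182, f)))
Pow(Add(4811, Function('u')(-120)), -1) = Pow(Add(4811, Mul(Rational(1, 2), Pow(-120, -1), Add(-182, -120))), -1) = Pow(Add(4811, Mul(Rational(1, 2), Rational(-1, 120), -302)), -1) = Pow(Add(4811, Rational(151, 120)), -1) = Pow(Rational(577471, 120), -1) = Rational(120, 577471)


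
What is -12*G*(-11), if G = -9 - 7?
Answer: -2112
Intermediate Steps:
G = -16
-12*G*(-11) = -12*(-16)*(-11) = 192*(-11) = -2112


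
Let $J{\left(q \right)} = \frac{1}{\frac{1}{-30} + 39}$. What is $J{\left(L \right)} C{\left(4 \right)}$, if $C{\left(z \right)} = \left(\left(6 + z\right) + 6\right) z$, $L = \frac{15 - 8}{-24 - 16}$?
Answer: $\frac{1920}{1169} \approx 1.6424$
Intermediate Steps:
$L = - \frac{7}{40}$ ($L = \frac{7}{-40} = 7 \left(- \frac{1}{40}\right) = - \frac{7}{40} \approx -0.175$)
$J{\left(q \right)} = \frac{30}{1169}$ ($J{\left(q \right)} = \frac{1}{- \frac{1}{30} + 39} = \frac{1}{\frac{1169}{30}} = \frac{30}{1169}$)
$C{\left(z \right)} = z \left(12 + z\right)$ ($C{\left(z \right)} = \left(12 + z\right) z = z \left(12 + z\right)$)
$J{\left(L \right)} C{\left(4 \right)} = \frac{30 \cdot 4 \left(12 + 4\right)}{1169} = \frac{30 \cdot 4 \cdot 16}{1169} = \frac{30}{1169} \cdot 64 = \frac{1920}{1169}$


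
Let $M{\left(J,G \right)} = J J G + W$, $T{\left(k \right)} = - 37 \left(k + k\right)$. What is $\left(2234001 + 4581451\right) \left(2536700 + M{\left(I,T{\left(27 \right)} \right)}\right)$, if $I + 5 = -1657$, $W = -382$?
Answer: $-37596944752201688$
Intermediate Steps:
$T{\left(k \right)} = - 74 k$ ($T{\left(k \right)} = - 37 \cdot 2 k = - 74 k$)
$I = -1662$ ($I = -5 - 1657 = -1662$)
$M{\left(J,G \right)} = -382 + G J^{2}$ ($M{\left(J,G \right)} = J J G - 382 = J^{2} G - 382 = G J^{2} - 382 = -382 + G J^{2}$)
$\left(2234001 + 4581451\right) \left(2536700 + M{\left(I,T{\left(27 \right)} \right)}\right) = \left(2234001 + 4581451\right) \left(2536700 + \left(-382 + \left(-74\right) 27 \left(-1662\right)^{2}\right)\right) = 6815452 \left(2536700 - 5518963894\right) = 6815452 \left(-5516427194\right) = -37596944752201688$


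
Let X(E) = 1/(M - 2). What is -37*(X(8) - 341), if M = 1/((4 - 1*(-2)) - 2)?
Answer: 88467/7 ≈ 12638.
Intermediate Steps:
M = ¼ (M = 1/((4 + 2) - 2) = 1/(6 - 2) = 1/4 = ¼ ≈ 0.25000)
X(E) = -4/7 (X(E) = 1/(¼ - 2) = 1/(-7/4) = -4/7)
-37*(X(8) - 341) = -37*(-4/7 - 341) = -37*(-2391/7) = 88467/7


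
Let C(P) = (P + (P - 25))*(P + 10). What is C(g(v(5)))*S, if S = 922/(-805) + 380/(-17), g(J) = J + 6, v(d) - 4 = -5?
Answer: 14470830/2737 ≈ 5287.1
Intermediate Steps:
v(d) = -1 (v(d) = 4 - 5 = -1)
g(J) = 6 + J
C(P) = (-25 + 2*P)*(10 + P) (C(P) = (P + (-25 + P))*(10 + P) = (-25 + 2*P)*(10 + P))
S = -321574/13685 (S = 922*(-1/805) + 380*(-1/17) = -922/805 - 380/17 = -321574/13685 ≈ -23.498)
C(g(v(5)))*S = (-250 - 5*(6 - 1) + 2*(6 - 1)²)*(-321574/13685) = (-250 - 5*5 + 2*5²)*(-321574/13685) = (-250 - 25 + 2*25)*(-321574/13685) = (-250 - 25 + 50)*(-321574/13685) = -225*(-321574/13685) = 14470830/2737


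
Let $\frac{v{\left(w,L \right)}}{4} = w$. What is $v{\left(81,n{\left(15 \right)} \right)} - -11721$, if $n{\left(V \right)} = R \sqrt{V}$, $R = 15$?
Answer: $12045$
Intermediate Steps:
$n{\left(V \right)} = 15 \sqrt{V}$
$v{\left(w,L \right)} = 4 w$
$v{\left(81,n{\left(15 \right)} \right)} - -11721 = 4 \cdot 81 - -11721 = 324 + 11721 = 12045$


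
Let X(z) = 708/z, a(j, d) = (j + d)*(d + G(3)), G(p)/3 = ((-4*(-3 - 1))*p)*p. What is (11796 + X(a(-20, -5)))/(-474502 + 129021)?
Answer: -125921592/3688009675 ≈ -0.034144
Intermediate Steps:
G(p) = 48*p**2 (G(p) = 3*(((-4*(-3 - 1))*p)*p) = 3*(((-4*(-4))*p)*p) = 3*((16*p)*p) = 3*(16*p**2) = 48*p**2)
a(j, d) = (432 + d)*(d + j) (a(j, d) = (j + d)*(d + 48*3**2) = (d + j)*(d + 48*9) = (d + j)*(d + 432) = (d + j)*(432 + d) = (432 + d)*(d + j))
(11796 + X(a(-20, -5)))/(-474502 + 129021) = (11796 + 708/((-5)**2 + 432*(-5) + 432*(-20) - 5*(-20)))/(-474502 + 129021) = (11796 + 708/(25 - 2160 - 8640 + 100))/(-345481) = (11796 + 708/(-10675))*(-1/345481) = (11796 + 708*(-1/10675))*(-1/345481) = (11796 - 708/10675)*(-1/345481) = (125921592/10675)*(-1/345481) = -125921592/3688009675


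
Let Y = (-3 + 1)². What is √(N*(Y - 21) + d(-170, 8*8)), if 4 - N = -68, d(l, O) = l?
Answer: I*√1394 ≈ 37.336*I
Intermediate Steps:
Y = 4 (Y = (-2)² = 4)
N = 72 (N = 4 - 1*(-68) = 4 + 68 = 72)
√(N*(Y - 21) + d(-170, 8*8)) = √(72*(4 - 21) - 170) = √(72*(-17) - 170) = √(-1224 - 170) = √(-1394) = I*√1394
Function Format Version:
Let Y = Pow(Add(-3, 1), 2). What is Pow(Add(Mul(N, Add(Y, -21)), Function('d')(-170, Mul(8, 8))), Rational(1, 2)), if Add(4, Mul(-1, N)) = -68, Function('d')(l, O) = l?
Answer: Mul(I, Pow(1394, Rational(1, 2))) ≈ Mul(37.336, I)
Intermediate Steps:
Y = 4 (Y = Pow(-2, 2) = 4)
N = 72 (N = Add(4, Mul(-1, -68)) = Add(4, 68) = 72)
Pow(Add(Mul(N, Add(Y, -21)), Function('d')(-170, Mul(8, 8))), Rational(1, 2)) = Pow(Add(Mul(72, Add(4, -21)), -170), Rational(1, 2)) = Pow(Add(Mul(72, -17), -170), Rational(1, 2)) = Pow(Add(-1224, -170), Rational(1, 2)) = Pow(-1394, Rational(1, 2)) = Mul(I, Pow(1394, Rational(1, 2)))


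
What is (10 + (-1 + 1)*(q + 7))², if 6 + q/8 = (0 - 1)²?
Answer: 100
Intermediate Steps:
q = -40 (q = -48 + 8*(0 - 1)² = -48 + 8*(-1)² = -48 + 8*1 = -48 + 8 = -40)
(10 + (-1 + 1)*(q + 7))² = (10 + (-1 + 1)*(-40 + 7))² = (10 + 0*(-33))² = (10 + 0)² = 10² = 100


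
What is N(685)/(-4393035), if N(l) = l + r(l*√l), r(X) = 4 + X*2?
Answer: -689/4393035 - 274*√685/878607 ≈ -0.0083189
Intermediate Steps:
r(X) = 4 + 2*X
N(l) = 4 + l + 2*l^(3/2) (N(l) = l + (4 + 2*(l*√l)) = l + (4 + 2*l^(3/2)) = 4 + l + 2*l^(3/2))
N(685)/(-4393035) = (4 + 685 + 2*685^(3/2))/(-4393035) = (4 + 685 + 2*(685*√685))*(-1/4393035) = (4 + 685 + 1370*√685)*(-1/4393035) = (689 + 1370*√685)*(-1/4393035) = -689/4393035 - 274*√685/878607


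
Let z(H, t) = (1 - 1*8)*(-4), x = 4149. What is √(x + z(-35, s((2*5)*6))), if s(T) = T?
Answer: √4177 ≈ 64.630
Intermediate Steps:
z(H, t) = 28 (z(H, t) = (1 - 8)*(-4) = -7*(-4) = 28)
√(x + z(-35, s((2*5)*6))) = √(4149 + 28) = √4177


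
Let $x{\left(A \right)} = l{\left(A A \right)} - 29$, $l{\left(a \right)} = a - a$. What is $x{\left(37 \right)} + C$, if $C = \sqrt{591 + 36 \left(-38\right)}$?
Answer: $-29 + i \sqrt{777} \approx -29.0 + 27.875 i$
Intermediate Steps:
$C = i \sqrt{777}$ ($C = \sqrt{591 - 1368} = \sqrt{-777} = i \sqrt{777} \approx 27.875 i$)
$l{\left(a \right)} = 0$
$x{\left(A \right)} = -29$ ($x{\left(A \right)} = 0 - 29 = -29$)
$x{\left(37 \right)} + C = -29 + i \sqrt{777}$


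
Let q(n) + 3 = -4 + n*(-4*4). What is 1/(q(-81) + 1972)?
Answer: 1/3261 ≈ 0.00030665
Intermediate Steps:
q(n) = -7 - 16*n (q(n) = -3 + (-4 + n*(-4*4)) = -3 + (-4 + n*(-16)) = -3 + (-4 - 16*n) = -7 - 16*n)
1/(q(-81) + 1972) = 1/((-7 - 16*(-81)) + 1972) = 1/((-7 + 1296) + 1972) = 1/(1289 + 1972) = 1/3261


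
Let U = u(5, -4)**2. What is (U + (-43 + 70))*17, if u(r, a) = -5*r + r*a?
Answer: 34884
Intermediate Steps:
u(r, a) = -5*r + a*r
U = 2025 (U = (5*(-5 - 4))**2 = (5*(-9))**2 = (-45)**2 = 2025)
(U + (-43 + 70))*17 = (2025 + (-43 + 70))*17 = (2025 + 27)*17 = 2052*17 = 34884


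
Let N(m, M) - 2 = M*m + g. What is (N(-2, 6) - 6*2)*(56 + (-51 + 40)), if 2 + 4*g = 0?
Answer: -2025/2 ≈ -1012.5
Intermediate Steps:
g = -1/2 (g = -1/2 + (1/4)*0 = -1/2 + 0 = -1/2 ≈ -0.50000)
N(m, M) = 3/2 + M*m (N(m, M) = 2 + (M*m - 1/2) = 2 + (-1/2 + M*m) = 3/2 + M*m)
(N(-2, 6) - 6*2)*(56 + (-51 + 40)) = ((3/2 + 6*(-2)) - 6*2)*(56 + (-51 + 40)) = ((3/2 - 12) - 12)*(56 - 11) = (-21/2 - 12)*45 = -45/2*45 = -2025/2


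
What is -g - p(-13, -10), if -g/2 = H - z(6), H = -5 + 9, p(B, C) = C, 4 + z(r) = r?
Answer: 14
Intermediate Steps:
z(r) = -4 + r
H = 4
g = -4 (g = -2*(4 - (-4 + 6)) = -2*(4 - 1*2) = -2*(4 - 2) = -2*2 = -4)
-g - p(-13, -10) = -1*(-4) - 1*(-10) = 4 + 10 = 14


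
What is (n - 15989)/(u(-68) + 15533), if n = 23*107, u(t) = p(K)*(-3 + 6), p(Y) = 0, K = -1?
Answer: -13528/15533 ≈ -0.87092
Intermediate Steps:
u(t) = 0 (u(t) = 0*(-3 + 6) = 0*3 = 0)
n = 2461
(n - 15989)/(u(-68) + 15533) = (2461 - 15989)/(0 + 15533) = -13528/15533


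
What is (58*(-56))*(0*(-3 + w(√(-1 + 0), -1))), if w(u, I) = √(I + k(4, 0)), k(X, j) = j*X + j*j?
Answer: 0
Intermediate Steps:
k(X, j) = j² + X*j (k(X, j) = X*j + j² = j² + X*j)
w(u, I) = √I (w(u, I) = √(I + 0*(4 + 0)) = √(I + 0*4) = √(I + 0) = √I)
(58*(-56))*(0*(-3 + w(√(-1 + 0), -1))) = (58*(-56))*(0*(-3 + √(-1))) = -0*(-3 + I) = -3248*0 = 0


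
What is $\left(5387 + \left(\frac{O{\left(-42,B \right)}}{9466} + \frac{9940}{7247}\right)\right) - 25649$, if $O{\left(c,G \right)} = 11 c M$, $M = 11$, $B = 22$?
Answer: $- \frac{694959001969}{34300051} \approx -20261.0$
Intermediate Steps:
$O{\left(c,G \right)} = 121 c$ ($O{\left(c,G \right)} = 11 c 11 = 121 c$)
$\left(5387 + \left(\frac{O{\left(-42,B \right)}}{9466} + \frac{9940}{7247}\right)\right) - 25649 = \left(5387 + \left(\frac{121 \left(-42\right)}{9466} + \frac{9940}{7247}\right)\right) - 25649 = \left(5387 + \left(\left(-5082\right) \frac{1}{9466} + 9940 \cdot \frac{1}{7247}\right)\right) - 25649 = \left(5387 + \left(- \frac{2541}{4733} + \frac{9940}{7247}\right)\right) - 25649 = \left(5387 + \frac{28631393}{34300051}\right) - 25649 = \frac{184803006130}{34300051} - 25649 = - \frac{694959001969}{34300051}$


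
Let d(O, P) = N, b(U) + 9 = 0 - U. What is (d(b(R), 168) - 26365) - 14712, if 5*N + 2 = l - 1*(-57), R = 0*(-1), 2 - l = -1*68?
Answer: -41052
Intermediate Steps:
l = 70 (l = 2 - (-1)*68 = 2 - 1*(-68) = 2 + 68 = 70)
R = 0
b(U) = -9 - U (b(U) = -9 + (0 - U) = -9 - U)
N = 25 (N = -⅖ + (70 - 1*(-57))/5 = -⅖ + (70 + 57)/5 = -⅖ + (⅕)*127 = -⅖ + 127/5 = 25)
d(O, P) = 25
(d(b(R), 168) - 26365) - 14712 = (25 - 26365) - 14712 = -26340 - 14712 = -41052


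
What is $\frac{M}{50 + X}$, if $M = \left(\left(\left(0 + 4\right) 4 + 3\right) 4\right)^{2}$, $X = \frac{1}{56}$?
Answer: $\frac{323456}{2801} \approx 115.48$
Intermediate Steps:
$X = \frac{1}{56} \approx 0.017857$
$M = 5776$ ($M = \left(\left(4 \cdot 4 + 3\right) 4\right)^{2} = \left(\left(16 + 3\right) 4\right)^{2} = \left(19 \cdot 4\right)^{2} = 76^{2} = 5776$)
$\frac{M}{50 + X} = \frac{5776}{50 + \frac{1}{56}} = \frac{5776}{\frac{2801}{56}} = 5776 \cdot \frac{56}{2801} = \frac{323456}{2801}$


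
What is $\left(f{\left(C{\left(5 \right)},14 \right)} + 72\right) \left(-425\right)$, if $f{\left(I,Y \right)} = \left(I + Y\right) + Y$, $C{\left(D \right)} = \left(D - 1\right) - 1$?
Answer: $-43775$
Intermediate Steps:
$C{\left(D \right)} = -2 + D$ ($C{\left(D \right)} = \left(-1 + D\right) - 1 = -2 + D$)
$f{\left(I,Y \right)} = I + 2 Y$
$\left(f{\left(C{\left(5 \right)},14 \right)} + 72\right) \left(-425\right) = \left(\left(\left(-2 + 5\right) + 2 \cdot 14\right) + 72\right) \left(-425\right) = \left(\left(3 + 28\right) + 72\right) \left(-425\right) = \left(31 + 72\right) \left(-425\right) = 103 \left(-425\right) = -43775$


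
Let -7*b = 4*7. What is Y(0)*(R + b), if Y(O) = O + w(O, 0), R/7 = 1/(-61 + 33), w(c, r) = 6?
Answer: -51/2 ≈ -25.500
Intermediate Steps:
R = -¼ (R = 7/(-61 + 33) = 7/(-28) = 7*(-1/28) = -¼ ≈ -0.25000)
b = -4 (b = -4*7/7 = -⅐*28 = -4)
Y(O) = 6 + O (Y(O) = O + 6 = 6 + O)
Y(0)*(R + b) = (6 + 0)*(-¼ - 4) = 6*(-17/4) = -51/2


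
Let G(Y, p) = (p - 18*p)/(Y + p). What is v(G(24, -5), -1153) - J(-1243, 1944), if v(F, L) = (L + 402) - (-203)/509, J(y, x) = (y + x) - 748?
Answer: -358133/509 ≈ -703.60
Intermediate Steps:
J(y, x) = -748 + x + y (J(y, x) = (x + y) - 748 = -748 + x + y)
G(Y, p) = -17*p/(Y + p) (G(Y, p) = (-17*p)/(Y + p) = -17*p/(Y + p))
v(F, L) = 204821/509 + L (v(F, L) = (402 + L) - (-203)/509 = (402 + L) - 1*(-203/509) = (402 + L) + 203/509 = 204821/509 + L)
v(G(24, -5), -1153) - J(-1243, 1944) = (204821/509 - 1153) - (-748 + 1944 - 1243) = -382056/509 - 1*(-47) = -382056/509 + 47 = -358133/509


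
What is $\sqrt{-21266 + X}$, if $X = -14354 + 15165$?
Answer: $i \sqrt{20455} \approx 143.02 i$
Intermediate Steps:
$X = 811$
$\sqrt{-21266 + X} = \sqrt{-21266 + 811} = \sqrt{-20455} = i \sqrt{20455}$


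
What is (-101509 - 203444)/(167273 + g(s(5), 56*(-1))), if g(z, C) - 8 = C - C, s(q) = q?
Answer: -304953/167281 ≈ -1.8230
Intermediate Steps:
g(z, C) = 8 (g(z, C) = 8 + (C - C) = 8 + 0 = 8)
(-101509 - 203444)/(167273 + g(s(5), 56*(-1))) = (-101509 - 203444)/(167273 + 8) = -304953/167281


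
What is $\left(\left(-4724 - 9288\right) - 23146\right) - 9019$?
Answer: $-46177$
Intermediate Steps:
$\left(\left(-4724 - 9288\right) - 23146\right) - 9019 = \left(-14012 - 23146\right) - 9019 = -37158 - 9019 = -46177$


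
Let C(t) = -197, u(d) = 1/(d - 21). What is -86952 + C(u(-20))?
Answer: -87149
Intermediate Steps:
u(d) = 1/(-21 + d)
-86952 + C(u(-20)) = -86952 - 197 = -87149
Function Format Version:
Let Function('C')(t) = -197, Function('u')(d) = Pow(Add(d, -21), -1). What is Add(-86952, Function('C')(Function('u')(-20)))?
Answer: -87149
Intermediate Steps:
Function('u')(d) = Pow(Add(-21, d), -1)
Add(-86952, Function('C')(Function('u')(-20))) = Add(-86952, -197) = -87149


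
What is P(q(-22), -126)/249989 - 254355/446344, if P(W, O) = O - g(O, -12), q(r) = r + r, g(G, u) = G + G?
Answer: -63529712751/111581090216 ≈ -0.56936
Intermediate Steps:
g(G, u) = 2*G
q(r) = 2*r
P(W, O) = -O (P(W, O) = O - 2*O = -O)
P(q(-22), -126)/249989 - 254355/446344 = -1*(-126)/249989 - 254355/446344 = 126*(1/249989) - 254355*1/446344 = 126/249989 - 254355/446344 = -63529712751/111581090216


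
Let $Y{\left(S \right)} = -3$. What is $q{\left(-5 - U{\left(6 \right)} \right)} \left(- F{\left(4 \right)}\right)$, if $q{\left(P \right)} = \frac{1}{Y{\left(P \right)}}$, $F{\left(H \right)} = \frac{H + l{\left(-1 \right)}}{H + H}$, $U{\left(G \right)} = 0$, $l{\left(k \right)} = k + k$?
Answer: $\frac{1}{12} \approx 0.083333$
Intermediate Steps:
$l{\left(k \right)} = 2 k$
$F{\left(H \right)} = \frac{-2 + H}{2 H}$ ($F{\left(H \right)} = \frac{H + 2 \left(-1\right)}{H + H} = \frac{H - 2}{2 H} = \left(-2 + H\right) \frac{1}{2 H} = \frac{-2 + H}{2 H}$)
$q{\left(P \right)} = - \frac{1}{3}$ ($q{\left(P \right)} = \frac{1}{-3} = - \frac{1}{3}$)
$q{\left(-5 - U{\left(6 \right)} \right)} \left(- F{\left(4 \right)}\right) = - \frac{\left(-1\right) \frac{-2 + 4}{2 \cdot 4}}{3} = - \frac{\left(-1\right) \frac{1}{2} \cdot \frac{1}{4} \cdot 2}{3} = - \frac{\left(-1\right) \frac{1}{4}}{3} = \left(- \frac{1}{3}\right) \left(- \frac{1}{4}\right) = \frac{1}{12}$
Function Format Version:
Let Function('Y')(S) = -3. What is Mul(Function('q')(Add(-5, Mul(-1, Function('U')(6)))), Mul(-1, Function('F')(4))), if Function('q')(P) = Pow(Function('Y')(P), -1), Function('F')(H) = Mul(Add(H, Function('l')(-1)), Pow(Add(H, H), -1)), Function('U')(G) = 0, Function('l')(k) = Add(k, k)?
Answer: Rational(1, 12) ≈ 0.083333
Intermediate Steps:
Function('l')(k) = Mul(2, k)
Function('F')(H) = Mul(Rational(1, 2), Pow(H, -1), Add(-2, H)) (Function('F')(H) = Mul(Add(H, Mul(2, -1)), Pow(Add(H, H), -1)) = Mul(Add(H, -2), Pow(Mul(2, H), -1)) = Mul(Add(-2, H), Mul(Rational(1, 2), Pow(H, -1))) = Mul(Rational(1, 2), Pow(H, -1), Add(-2, H)))
Function('q')(P) = Rational(-1, 3) (Function('q')(P) = Pow(-3, -1) = Rational(-1, 3))
Mul(Function('q')(Add(-5, Mul(-1, Function('U')(6)))), Mul(-1, Function('F')(4))) = Mul(Rational(-1, 3), Mul(-1, Mul(Rational(1, 2), Pow(4, -1), Add(-2, 4)))) = Mul(Rational(-1, 3), Mul(-1, Mul(Rational(1, 2), Rational(1, 4), 2))) = Mul(Rational(-1, 3), Mul(-1, Rational(1, 4))) = Mul(Rational(-1, 3), Rational(-1, 4)) = Rational(1, 12)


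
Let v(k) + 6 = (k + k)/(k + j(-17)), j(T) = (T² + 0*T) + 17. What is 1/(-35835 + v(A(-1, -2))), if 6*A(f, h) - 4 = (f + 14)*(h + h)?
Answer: -149/5340317 ≈ -2.7901e-5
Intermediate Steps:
j(T) = 17 + T² (j(T) = (T² + 0) + 17 = T² + 17 = 17 + T²)
A(f, h) = ⅔ + h*(14 + f)/3 (A(f, h) = ⅔ + ((f + 14)*(h + h))/6 = ⅔ + ((14 + f)*(2*h))/6 = ⅔ + (2*h*(14 + f))/6 = ⅔ + h*(14 + f)/3)
v(k) = -6 + 2*k/(306 + k) (v(k) = -6 + (k + k)/(k + (17 + (-17)²)) = -6 + (2*k)/(k + (17 + 289)) = -6 + (2*k)/(k + 306) = -6 + (2*k)/(306 + k) = -6 + 2*k/(306 + k))
1/(-35835 + v(A(-1, -2))) = 1/(-35835 + 4*(-459 - (⅔ + (14/3)*(-2) + (⅓)*(-1)*(-2)))/(306 + (⅔ + (14/3)*(-2) + (⅓)*(-1)*(-2)))) = 1/(-35835 + 4*(-459 - (⅔ - 28/3 + ⅔))/(306 + (⅔ - 28/3 + ⅔))) = 1/(-35835 + 4*(-459 - 1*(-8))/(306 - 8)) = 1/(-35835 + 4*(-459 + 8)/298) = 1/(-35835 + 4*(1/298)*(-451)) = 1/(-35835 - 902/149) = 1/(-5340317/149) = -149/5340317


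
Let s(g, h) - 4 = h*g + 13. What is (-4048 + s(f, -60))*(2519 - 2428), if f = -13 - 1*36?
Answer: -99281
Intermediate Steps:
f = -49 (f = -13 - 36 = -49)
s(g, h) = 17 + g*h (s(g, h) = 4 + (h*g + 13) = 4 + (g*h + 13) = 4 + (13 + g*h) = 17 + g*h)
(-4048 + s(f, -60))*(2519 - 2428) = (-4048 + (17 - 49*(-60)))*(2519 - 2428) = (-4048 + (17 + 2940))*91 = (-4048 + 2957)*91 = -1091*91 = -99281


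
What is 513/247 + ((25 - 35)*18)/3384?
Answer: 2473/1222 ≈ 2.0237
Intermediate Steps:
513/247 + ((25 - 35)*18)/3384 = 513*(1/247) - 10*18*(1/3384) = 27/13 - 180*1/3384 = 27/13 - 5/94 = 2473/1222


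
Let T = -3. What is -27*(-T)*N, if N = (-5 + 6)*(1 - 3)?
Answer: 162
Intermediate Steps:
N = -2 (N = 1*(-2) = -2)
-27*(-T)*N = -27*(-1*(-3))*(-2) = -81*(-2) = -27*(-6) = 162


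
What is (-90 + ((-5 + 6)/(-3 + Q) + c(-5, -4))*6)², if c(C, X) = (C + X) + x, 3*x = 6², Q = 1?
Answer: 5625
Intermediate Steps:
x = 12 (x = (⅓)*6² = (⅓)*36 = 12)
c(C, X) = 12 + C + X (c(C, X) = (C + X) + 12 = 12 + C + X)
(-90 + ((-5 + 6)/(-3 + Q) + c(-5, -4))*6)² = (-90 + ((-5 + 6)/(-3 + 1) + (12 - 5 - 4))*6)² = (-90 + (1/(-2) + 3)*6)² = (-90 + (1*(-½) + 3)*6)² = (-90 + (-½ + 3)*6)² = (-90 + (5/2)*6)² = (-90 + 15)² = (-75)² = 5625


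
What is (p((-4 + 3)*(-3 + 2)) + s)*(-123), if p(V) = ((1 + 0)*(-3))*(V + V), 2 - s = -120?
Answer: -14268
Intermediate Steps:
s = 122 (s = 2 - 1*(-120) = 2 + 120 = 122)
p(V) = -6*V (p(V) = (1*(-3))*(2*V) = -6*V)
(p((-4 + 3)*(-3 + 2)) + s)*(-123) = (-6*(-4 + 3)*(-3 + 2) + 122)*(-123) = (-(-6)*(-1) + 122)*(-123) = (-6*1 + 122)*(-123) = (-6 + 122)*(-123) = 116*(-123) = -14268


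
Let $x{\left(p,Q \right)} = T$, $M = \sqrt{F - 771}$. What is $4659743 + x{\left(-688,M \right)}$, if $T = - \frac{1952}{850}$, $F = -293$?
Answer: $\frac{1980389799}{425} \approx 4.6597 \cdot 10^{6}$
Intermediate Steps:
$T = - \frac{976}{425}$ ($T = \left(-1952\right) \frac{1}{850} = - \frac{976}{425} \approx -2.2965$)
$M = 2 i \sqrt{266}$ ($M = \sqrt{-293 - 771} = \sqrt{-1064} = 2 i \sqrt{266} \approx 32.619 i$)
$x{\left(p,Q \right)} = - \frac{976}{425}$
$4659743 + x{\left(-688,M \right)} = 4659743 - \frac{976}{425} = \frac{1980389799}{425}$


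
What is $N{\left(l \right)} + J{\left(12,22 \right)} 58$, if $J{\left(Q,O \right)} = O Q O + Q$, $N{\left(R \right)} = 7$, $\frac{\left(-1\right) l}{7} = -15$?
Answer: $337567$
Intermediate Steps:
$l = 105$ ($l = \left(-7\right) \left(-15\right) = 105$)
$J{\left(Q,O \right)} = Q + Q O^{2}$ ($J{\left(Q,O \right)} = Q O^{2} + Q = Q + Q O^{2}$)
$N{\left(l \right)} + J{\left(12,22 \right)} 58 = 7 + 12 \left(1 + 22^{2}\right) 58 = 7 + 12 \left(1 + 484\right) 58 = 7 + 12 \cdot 485 \cdot 58 = 7 + 5820 \cdot 58 = 7 + 337560 = 337567$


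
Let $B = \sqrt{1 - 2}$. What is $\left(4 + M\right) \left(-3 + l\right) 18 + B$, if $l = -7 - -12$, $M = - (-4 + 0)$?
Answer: $288 + i \approx 288.0 + 1.0 i$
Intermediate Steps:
$M = 4$ ($M = \left(-1\right) \left(-4\right) = 4$)
$l = 5$ ($l = -7 + 12 = 5$)
$B = i$ ($B = \sqrt{-1} = i \approx 1.0 i$)
$\left(4 + M\right) \left(-3 + l\right) 18 + B = \left(4 + 4\right) \left(-3 + 5\right) 18 + i = 8 \cdot 2 \cdot 18 + i = 16 \cdot 18 + i = 288 + i$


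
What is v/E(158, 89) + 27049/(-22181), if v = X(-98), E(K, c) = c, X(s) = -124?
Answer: -5157805/1974109 ≈ -2.6127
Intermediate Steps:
v = -124
v/E(158, 89) + 27049/(-22181) = -124/89 + 27049/(-22181) = -124*1/89 + 27049*(-1/22181) = -124/89 - 27049/22181 = -5157805/1974109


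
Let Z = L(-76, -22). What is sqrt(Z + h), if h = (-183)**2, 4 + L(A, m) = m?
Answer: sqrt(33463) ≈ 182.93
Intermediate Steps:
L(A, m) = -4 + m
Z = -26 (Z = -4 - 22 = -26)
h = 33489
sqrt(Z + h) = sqrt(-26 + 33489) = sqrt(33463)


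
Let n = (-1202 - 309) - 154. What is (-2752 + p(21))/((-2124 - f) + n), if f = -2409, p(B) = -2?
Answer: 459/230 ≈ 1.9957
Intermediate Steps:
n = -1665 (n = -1511 - 154 = -1665)
(-2752 + p(21))/((-2124 - f) + n) = (-2752 - 2)/((-2124 - 1*(-2409)) - 1665) = -2754/((-2124 + 2409) - 1665) = -2754/(285 - 1665) = -2754/(-1380) = -2754*(-1/1380) = 459/230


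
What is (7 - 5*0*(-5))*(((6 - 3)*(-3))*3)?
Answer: -189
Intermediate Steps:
(7 - 5*0*(-5))*(((6 - 3)*(-3))*3) = (7 + 0*(-5))*((3*(-3))*3) = (7 + 0)*(-9*3) = 7*(-27) = -189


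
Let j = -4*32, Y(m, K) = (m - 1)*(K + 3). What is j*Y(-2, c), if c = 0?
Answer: 1152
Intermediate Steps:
Y(m, K) = (-1 + m)*(3 + K)
j = -128
j*Y(-2, c) = -128*(-3 - 1*0 + 3*(-2) + 0*(-2)) = -128*(-3 + 0 - 6 + 0) = -128*(-9) = 1152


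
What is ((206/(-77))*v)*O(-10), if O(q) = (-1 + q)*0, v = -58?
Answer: 0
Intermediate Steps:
O(q) = 0
((206/(-77))*v)*O(-10) = ((206/(-77))*(-58))*0 = ((206*(-1/77))*(-58))*0 = -206/77*(-58)*0 = (11948/77)*0 = 0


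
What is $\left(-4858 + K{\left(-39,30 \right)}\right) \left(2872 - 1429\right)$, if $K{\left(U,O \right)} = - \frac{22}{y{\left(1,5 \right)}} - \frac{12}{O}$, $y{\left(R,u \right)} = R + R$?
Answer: $- \frac{35132721}{5} \approx -7.0265 \cdot 10^{6}$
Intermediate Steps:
$y{\left(R,u \right)} = 2 R$
$K{\left(U,O \right)} = -11 - \frac{12}{O}$ ($K{\left(U,O \right)} = - \frac{22}{2 \cdot 1} - \frac{12}{O} = - \frac{22}{2} - \frac{12}{O} = \left(-22\right) \frac{1}{2} - \frac{12}{O} = -11 - \frac{12}{O}$)
$\left(-4858 + K{\left(-39,30 \right)}\right) \left(2872 - 1429\right) = \left(-4858 - \left(11 + \frac{12}{30}\right)\right) \left(2872 - 1429\right) = \left(-4858 - \frac{57}{5}\right) 1443 = \left(- \frac{24347}{5}\right) 1443 = - \frac{35132721}{5}$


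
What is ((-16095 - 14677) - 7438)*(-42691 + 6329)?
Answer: 1389392020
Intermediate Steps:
((-16095 - 14677) - 7438)*(-42691 + 6329) = (-30772 - 7438)*(-36362) = -38210*(-36362) = 1389392020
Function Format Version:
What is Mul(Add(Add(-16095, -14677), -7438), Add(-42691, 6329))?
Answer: 1389392020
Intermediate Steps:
Mul(Add(Add(-16095, -14677), -7438), Add(-42691, 6329)) = Mul(Add(-30772, -7438), -36362) = Mul(-38210, -36362) = 1389392020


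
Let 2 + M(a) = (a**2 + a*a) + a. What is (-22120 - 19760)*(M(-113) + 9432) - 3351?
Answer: -1459730751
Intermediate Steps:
M(a) = -2 + a + 2*a**2 (M(a) = -2 + ((a**2 + a*a) + a) = -2 + ((a**2 + a**2) + a) = -2 + (2*a**2 + a) = -2 + (a + 2*a**2) = -2 + a + 2*a**2)
(-22120 - 19760)*(M(-113) + 9432) - 3351 = (-22120 - 19760)*((-2 - 113 + 2*(-113)**2) + 9432) - 3351 = -41880*((-2 - 113 + 2*12769) + 9432) - 3351 = -41880*((-2 - 113 + 25538) + 9432) - 3351 = -41880*(25423 + 9432) - 3351 = -41880*34855 - 3351 = -1459727400 - 3351 = -1459730751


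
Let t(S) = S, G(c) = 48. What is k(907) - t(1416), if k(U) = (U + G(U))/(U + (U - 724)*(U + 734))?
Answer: -85302481/60242 ≈ -1416.0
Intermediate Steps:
k(U) = (48 + U)/(U + (-724 + U)*(734 + U)) (k(U) = (U + 48)/(U + (U - 724)*(U + 734)) = (48 + U)/(U + (-724 + U)*(734 + U)))
k(907) - t(1416) = (48 + 907)/(-531416 + 907² + 11*907) - 1*1416 = 955/(-531416 + 822649 + 9977) - 1416 = 955/301210 - 1416 = (1/301210)*955 - 1416 = 191/60242 - 1416 = -85302481/60242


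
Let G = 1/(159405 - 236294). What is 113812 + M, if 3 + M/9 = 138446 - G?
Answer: 104553585320/76889 ≈ 1.3598e+6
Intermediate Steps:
G = -1/76889 (G = 1/(-76889) = -1/76889 ≈ -1.3006e-5)
M = 95802694452/76889 (M = -27 + 9*(138446 - 1*(-1/76889)) = -27 + 9*(138446 + 1/76889) = -27 + 9*(10644974495/76889) = -27 + 95804770455/76889 = 95802694452/76889 ≈ 1.2460e+6)
113812 + M = 113812 + 95802694452/76889 = 104553585320/76889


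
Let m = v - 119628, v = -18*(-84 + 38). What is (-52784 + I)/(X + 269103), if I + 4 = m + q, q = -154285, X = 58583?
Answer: -325873/327686 ≈ -0.99447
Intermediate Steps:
v = 828 (v = -18*(-46) = 828)
m = -118800 (m = 828 - 119628 = -118800)
I = -273089 (I = -4 + (-118800 - 154285) = -4 - 273085 = -273089)
(-52784 + I)/(X + 269103) = (-52784 - 273089)/(58583 + 269103) = -325873/327686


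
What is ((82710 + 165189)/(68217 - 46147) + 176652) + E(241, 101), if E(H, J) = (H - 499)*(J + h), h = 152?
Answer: 2458360359/22070 ≈ 1.1139e+5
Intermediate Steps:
E(H, J) = (-499 + H)*(152 + J) (E(H, J) = (H - 499)*(J + 152) = (-499 + H)*(152 + J))
((82710 + 165189)/(68217 - 46147) + 176652) + E(241, 101) = ((82710 + 165189)/(68217 - 46147) + 176652) + (-75848 - 499*101 + 152*241 + 241*101) = (247899/22070 + 176652) + (-75848 - 50399 + 36632 + 24341) = (247899*(1/22070) + 176652) - 65274 = (247899/22070 + 176652) - 65274 = 3898957539/22070 - 65274 = 2458360359/22070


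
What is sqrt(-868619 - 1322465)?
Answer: 14*I*sqrt(11179) ≈ 1480.2*I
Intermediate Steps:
sqrt(-868619 - 1322465) = sqrt(-2191084) = 14*I*sqrt(11179)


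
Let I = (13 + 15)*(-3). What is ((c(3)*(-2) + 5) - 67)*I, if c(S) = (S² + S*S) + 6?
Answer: 9240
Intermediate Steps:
c(S) = 6 + 2*S² (c(S) = (S² + S²) + 6 = 2*S² + 6 = 6 + 2*S²)
I = -84 (I = 28*(-3) = -84)
((c(3)*(-2) + 5) - 67)*I = (((6 + 2*3²)*(-2) + 5) - 67)*(-84) = (((6 + 2*9)*(-2) + 5) - 67)*(-84) = (((6 + 18)*(-2) + 5) - 67)*(-84) = ((24*(-2) + 5) - 67)*(-84) = ((-48 + 5) - 67)*(-84) = (-43 - 67)*(-84) = -110*(-84) = 9240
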